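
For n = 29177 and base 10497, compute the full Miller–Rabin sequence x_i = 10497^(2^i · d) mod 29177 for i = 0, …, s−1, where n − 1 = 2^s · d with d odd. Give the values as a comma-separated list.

n − 1 = 29176 = 2^3 · 3647, so s = 3 and d = 3647.
x_0 = 10497^3647 mod 29177 = 7322.
x_1 = 7322^2 mod 29177 = 13535.
x_2 = 13535^2 mod 29177 = 23019.

7322, 13535, 23019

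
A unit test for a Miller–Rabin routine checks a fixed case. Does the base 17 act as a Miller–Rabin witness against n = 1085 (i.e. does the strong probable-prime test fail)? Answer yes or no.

n − 1 = 1084 = 2^2 · 271, so s = 2 and d = 271.
By repeated squaring, 17^271 ≡ 668 (mod 1085).
x_0 = 17^271 mod 1085 = 668.
x_0 is neither 1 nor 1084, so continue squaring.
x_1 = 668^2 mod 1085 = 289.
Reached i = s−1 = 1 without hitting −1: 17 is a Miller–Rabin witness and 1085 is composite.

yes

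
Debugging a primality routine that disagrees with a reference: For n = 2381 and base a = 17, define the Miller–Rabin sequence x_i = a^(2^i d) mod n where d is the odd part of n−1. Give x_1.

n − 1 = 2380 = 2^2 · 595, so s = 2 and d = 595.
x_0 = 17^595 mod 2381 = 1.
x_1 = 1^2 mod 2381 = 1.

1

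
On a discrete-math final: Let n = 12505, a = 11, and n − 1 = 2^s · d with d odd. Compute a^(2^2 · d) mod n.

7321

n − 1 = 12504 = 2^3 · 1563, so s = 3 and d = 1563.
By repeated squaring, 11^1563 ≡ 1331 (mod 12505).
x_0 = 1331.
x_1 = 1331^2 mod 12505 = 8356.
x_2 = 8356^2 mod 12505 = 7321.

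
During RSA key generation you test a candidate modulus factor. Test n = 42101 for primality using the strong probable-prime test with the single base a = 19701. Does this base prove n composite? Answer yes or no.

n − 1 = 42100 = 2^2 · 10525, so s = 2 and d = 10525.
x_0 = 19701^10525 mod 42101 = 42100.
x_0 = 42100 ≡ −1, so 19701 is not a witness.

no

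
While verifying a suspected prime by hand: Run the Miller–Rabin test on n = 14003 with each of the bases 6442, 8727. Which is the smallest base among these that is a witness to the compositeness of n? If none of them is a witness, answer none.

6442

n − 1 = 14002 = 2^1 · 7001, so s = 1 and d = 7001.
Base 6442: x_0 = 6442^7001 mod 14003 = 10622. x_0 ∉ {1, 14002} and s = 1, so 6442 is a Miller–Rabin witness and 14003 is composite.
Base 8727: x_0 = 8727^7001 mod 14003 = 13259. x_0 ∉ {1, 14002} and s = 1, so 8727 is a Miller–Rabin witness and 14003 is composite.
The smallest witness among the given bases is 6442.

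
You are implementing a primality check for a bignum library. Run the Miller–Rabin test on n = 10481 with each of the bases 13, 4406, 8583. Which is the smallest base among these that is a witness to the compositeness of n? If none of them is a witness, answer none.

13

n − 1 = 10480 = 2^4 · 655, so s = 4 and d = 655.
Base 13: x_0 = 13^655 mod 10481 = 2423. x_0 is neither 1 nor 10480, so continue squaring. x_1 = 2423^2 mod 10481 = 1569. x_2 = 1569^2 mod 10481 = 9207. x_3 = 9207^2 mod 10481 = 9002. Reached i = s−1 = 3 without hitting −1: 13 is a Miller–Rabin witness and 10481 is composite.
Base 4406: x_0 = 4406^655 mod 10481 = 8928. x_0 is neither 1 nor 10480, so continue squaring. x_1 = 8928^2 mod 10481 = 1179. x_2 = 1179^2 mod 10481 = 6549. x_3 = 6549^2 mod 10481 = 1149. Reached i = s−1 = 3 without hitting −1: 4406 is a Miller–Rabin witness and 10481 is composite.
Base 8583: x_0 = 8583^655 mod 10481 = 5584. x_0 is neither 1 nor 10480, so continue squaring. x_1 = 5584^2 mod 10481 = 81. x_2 = 81^2 mod 10481 = 6561. x_3 = 6561^2 mod 10481 = 1254. Reached i = s−1 = 3 without hitting −1: 8583 is a Miller–Rabin witness and 10481 is composite.
The smallest witness among the given bases is 13.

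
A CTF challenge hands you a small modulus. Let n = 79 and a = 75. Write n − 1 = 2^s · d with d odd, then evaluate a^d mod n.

78

n − 1 = 78 = 2^1 · 39, so s = 1 and d = 39.
75^39 mod 79 = 78.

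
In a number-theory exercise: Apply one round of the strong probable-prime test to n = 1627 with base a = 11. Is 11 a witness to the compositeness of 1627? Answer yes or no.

no

n − 1 = 1626 = 2^1 · 813, so s = 1 and d = 813.
x_0 = 11^813 mod 1627 = 1.
x_0 = 1, so 11 is not a witness.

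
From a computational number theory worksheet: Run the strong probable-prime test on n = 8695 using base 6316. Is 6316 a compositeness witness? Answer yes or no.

no

n − 1 = 8694 = 2^1 · 4347, so s = 1 and d = 4347.
x_0 = 6316^4347 mod 8695 = 1.
x_0 = 1, so 6316 is not a witness.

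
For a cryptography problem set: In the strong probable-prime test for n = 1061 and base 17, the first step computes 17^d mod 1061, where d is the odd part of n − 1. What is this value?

103

n − 1 = 1060 = 2^2 · 265, so s = 2 and d = 265.
17^265 mod 1061 = 103.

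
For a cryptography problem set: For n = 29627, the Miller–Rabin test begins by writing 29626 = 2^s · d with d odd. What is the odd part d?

14813

Halving: 29626 → 14813; 14813 is odd.
So 29626 = 2^1 · 14813.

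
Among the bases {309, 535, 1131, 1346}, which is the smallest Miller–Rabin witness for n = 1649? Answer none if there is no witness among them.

none

n − 1 = 1648 = 2^4 · 103, so s = 4 and d = 103.
Base 309: x_0 = 309^103 mod 1649 = 555. x_0 is neither 1 nor 1648, so continue squaring. x_1 = 555^2 mod 1649 = 1311. x_2 = 1311^2 mod 1649 = 463. x_3 = 463^2 mod 1649 = 1648. x_3 ≡ −1, so 309 is not a witness.
Base 535: x_0 = 535^103 mod 1649 = 712. x_0 is neither 1 nor 1648, so continue squaring. x_1 = 712^2 mod 1649 = 701. x_2 = 701^2 mod 1649 = 1648. x_2 ≡ −1, so 535 is not a witness.
Base 1131: x_0 = 1131^103 mod 1649 = 920. x_0 is neither 1 nor 1648, so continue squaring. x_1 = 920^2 mod 1649 = 463. x_2 = 463^2 mod 1649 = 1648. x_2 ≡ −1, so 1131 is not a witness.
Base 1346: x_0 = 1346^103 mod 1649 = 283. x_0 is neither 1 nor 1648, so continue squaring. x_1 = 283^2 mod 1649 = 937. x_2 = 937^2 mod 1649 = 701. x_3 = 701^2 mod 1649 = 1648. x_3 ≡ −1, so 1346 is not a witness.
No listed base is a witness for 1649.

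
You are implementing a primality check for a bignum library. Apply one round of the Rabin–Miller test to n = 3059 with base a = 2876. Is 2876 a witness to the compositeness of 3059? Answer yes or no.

yes

n − 1 = 3058 = 2^1 · 1529, so s = 1 and d = 1529.
x_0 = 2876^1529 mod 3059 = 1588.
x_0 ∉ {1, 3058} and s = 1, so 2876 is a Miller–Rabin witness and 3059 is composite.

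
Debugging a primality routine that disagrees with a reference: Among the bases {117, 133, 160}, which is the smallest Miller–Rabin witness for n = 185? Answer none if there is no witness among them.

133

n − 1 = 184 = 2^3 · 23, so s = 3 and d = 23.
Base 117: x_0 = 117^23 mod 185 = 68. x_0 is neither 1 nor 184, so continue squaring. x_1 = 68^2 mod 185 = 184. x_1 ≡ −1, so 117 is not a witness.
Base 133: x_0 = 133^23 mod 185 = 172. x_0 is neither 1 nor 184, so continue squaring. x_1 = 172^2 mod 185 = 169. x_2 = 169^2 mod 185 = 71. Reached i = s−1 = 2 without hitting −1: 133 is a Miller–Rabin witness and 185 is composite.
Base 160: x_0 = 160^23 mod 185 = 155. x_0 is neither 1 nor 184, so continue squaring. x_1 = 155^2 mod 185 = 160. x_2 = 160^2 mod 185 = 70. Reached i = s−1 = 2 without hitting −1: 160 is a Miller–Rabin witness and 185 is composite.
The smallest witness among the given bases is 133.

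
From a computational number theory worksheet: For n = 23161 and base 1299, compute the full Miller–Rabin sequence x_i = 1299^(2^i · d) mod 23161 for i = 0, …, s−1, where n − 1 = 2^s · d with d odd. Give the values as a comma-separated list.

2547, 2129, 16246

n − 1 = 23160 = 2^3 · 2895, so s = 3 and d = 2895.
x_0 = 1299^2895 mod 23161 = 2547.
x_1 = 2547^2 mod 23161 = 2129.
x_2 = 2129^2 mod 23161 = 16246.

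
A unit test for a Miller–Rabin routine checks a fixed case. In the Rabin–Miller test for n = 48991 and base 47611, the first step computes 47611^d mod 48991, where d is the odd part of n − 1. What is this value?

n − 1 = 48990 = 2^1 · 24495, so s = 1 and d = 24495.
Repeated squaring mod 48991: 47611^1 ≡ 47611, 47611^2 ≡ 42742, 47611^4 ≡ 4174, 47611^8 ≡ 30471, 47611^16 ≡ 4409, 47611^32 ≡ 38845, 47611^64 ≡ 11225, 47611^128 ≡ 44764, 47611^256 ≡ 34805, 47611^512 ≡ 36559, 47611^1024 ≡ 37010, 47611^2048 ≡ 731, 47611^4096 ≡ 44451, 47611^8192 ≡ 35380, 47611^16384 ≡ 24350.
24495 = 16384 + 4096 + 2048 + 1024 + 512 + 256 + 128 + 32 + 8 + 4 + 2 + 1, so 47611^24495 ≡ 24350·44451·731·37010·36559·34805·44764·38845·30471·4174·42742·47611 ≡ 48990 (mod 48991).

48990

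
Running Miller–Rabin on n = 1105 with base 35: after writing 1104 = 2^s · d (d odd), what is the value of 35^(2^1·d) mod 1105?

n − 1 = 1104 = 2^4 · 69, so s = 4 and d = 69.
x_0 = 35^69 mod 1105 = 885.
x_1 = 885^2 mod 1105 = 885.

885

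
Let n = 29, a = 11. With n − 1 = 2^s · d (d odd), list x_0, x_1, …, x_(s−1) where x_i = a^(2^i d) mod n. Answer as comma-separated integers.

12, 28

n − 1 = 28 = 2^2 · 7, so s = 2 and d = 7.
x_0 = 11^7 mod 29 = 12.
x_1 = 12^2 mod 29 = 28.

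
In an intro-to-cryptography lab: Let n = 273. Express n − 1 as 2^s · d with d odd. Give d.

Halving: 272 → 136 → 68 → 34 → 17; 17 is odd.
So 272 = 2^4 · 17.

17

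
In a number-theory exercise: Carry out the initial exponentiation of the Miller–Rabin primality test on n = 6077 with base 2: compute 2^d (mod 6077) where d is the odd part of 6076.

n − 1 = 6076 = 2^2 · 1519, so s = 2 and d = 1519.
2^1519 mod 6077 = 1399.

1399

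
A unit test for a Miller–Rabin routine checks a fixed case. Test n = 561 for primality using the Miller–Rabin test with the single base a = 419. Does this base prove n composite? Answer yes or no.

n − 1 = 560 = 2^4 · 35, so s = 4 and d = 35.
Repeated squaring mod 561: 419^1 ≡ 419, 419^2 ≡ 529, 419^4 ≡ 463, 419^8 ≡ 67, 419^16 ≡ 1, 419^32 ≡ 1.
35 = 32 + 2 + 1, so 419^35 ≡ 1·529·419 ≡ 56 (mod 561).
x_0 = 419^35 mod 561 = 56.
x_0 is neither 1 nor 560, so continue squaring.
x_1 = 56^2 mod 561 = 331.
x_2 = 331^2 mod 561 = 166.
x_3 = 166^2 mod 561 = 67.
Reached i = s−1 = 3 without hitting −1: 419 is a Miller–Rabin witness and 561 is composite.

yes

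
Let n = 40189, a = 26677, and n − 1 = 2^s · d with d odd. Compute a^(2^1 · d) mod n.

n − 1 = 40188 = 2^2 · 10047, so s = 2 and d = 10047.
x_0 = 26677^10047 mod 40189 = 40188.
x_1 = 40188^2 mod 40189 = 1.

1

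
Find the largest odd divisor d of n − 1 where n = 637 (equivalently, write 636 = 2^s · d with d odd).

159

Halving: 636 → 318 → 159; 159 is odd.
So 636 = 2^2 · 159.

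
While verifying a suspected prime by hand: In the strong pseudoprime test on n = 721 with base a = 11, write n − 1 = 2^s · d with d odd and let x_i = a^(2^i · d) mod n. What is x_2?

694

n − 1 = 720 = 2^4 · 45, so s = 4 and d = 45.
By repeated squaring, 11^45 ≡ 449 (mod 721).
x_0 = 449.
x_1 = 449^2 mod 721 = 442.
x_2 = 442^2 mod 721 = 694.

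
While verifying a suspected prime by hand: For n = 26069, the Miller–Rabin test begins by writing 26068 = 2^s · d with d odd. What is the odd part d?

6517

Halving: 26068 → 13034 → 6517; 6517 is odd.
So 26068 = 2^2 · 6517.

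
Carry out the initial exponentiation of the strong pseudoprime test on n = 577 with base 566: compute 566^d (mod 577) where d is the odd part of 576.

314

n − 1 = 576 = 2^6 · 9, so s = 6 and d = 9.
By repeated squaring, 566^9 ≡ 314 (mod 577).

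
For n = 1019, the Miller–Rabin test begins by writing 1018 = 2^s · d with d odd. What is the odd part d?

Halving: 1018 → 509; 509 is odd.
So 1018 = 2^1 · 509.

509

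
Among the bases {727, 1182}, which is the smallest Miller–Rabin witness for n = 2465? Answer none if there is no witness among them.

1182

n − 1 = 2464 = 2^5 · 77, so s = 5 and d = 77.
Base 727: x_0 = 727^77 mod 2465 = 1322. x_0 is neither 1 nor 2464, so continue squaring. x_1 = 1322^2 mod 2465 = 2464. x_1 ≡ −1, so 727 is not a witness.
Base 1182: x_0 = 1182^77 mod 2465 = 637. x_0 is neither 1 nor 2464, so continue squaring. x_1 = 637^2 mod 2465 = 1509. x_2 = 1509^2 mod 2465 = 1886. x_3 = 1886^2 mod 2465 = 1. x_3 = 1 but x_2 ≠ ±1, a nontrivial square root of 1 — 1182 is a witness and 2465 is composite.
The smallest witness among the given bases is 1182.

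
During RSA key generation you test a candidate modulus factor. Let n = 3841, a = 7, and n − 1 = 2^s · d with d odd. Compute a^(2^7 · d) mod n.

2488

n − 1 = 3840 = 2^8 · 15, so s = 8 and d = 15.
By repeated squaring, 7^15 ≡ 1601 (mod 3841).
x_0 = 1601.
x_1 = 1601^2 mod 3841 = 1254.
x_2 = 1254^2 mod 3841 = 1547.
x_3 = 1547^2 mod 3841 = 266.
x_4 = 266^2 mod 3841 = 1618.
x_5 = 1618^2 mod 3841 = 2203.
x_6 = 2203^2 mod 3841 = 2026.
x_7 = 2026^2 mod 3841 = 2488.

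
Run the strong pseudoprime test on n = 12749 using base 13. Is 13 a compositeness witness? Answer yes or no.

n − 1 = 12748 = 2^2 · 3187, so s = 2 and d = 3187.
x_0 = 13^3187 mod 12749 = 4649.
x_0 is neither 1 nor 12748, so continue squaring.
x_1 = 4649^2 mod 12749 = 3646.
Reached i = s−1 = 1 without hitting −1: 13 is a Miller–Rabin witness and 12749 is composite.

yes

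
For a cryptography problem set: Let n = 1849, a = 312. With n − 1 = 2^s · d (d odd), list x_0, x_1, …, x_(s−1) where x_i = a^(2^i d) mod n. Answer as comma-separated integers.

732, 1463, 1076

n − 1 = 1848 = 2^3 · 231, so s = 3 and d = 231.
x_0 = 312^231 mod 1849 = 732.
x_1 = 732^2 mod 1849 = 1463.
x_2 = 1463^2 mod 1849 = 1076.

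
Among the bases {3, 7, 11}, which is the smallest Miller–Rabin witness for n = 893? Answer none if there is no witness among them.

n − 1 = 892 = 2^2 · 223, so s = 2 and d = 223.
Base 3: x_0 = 3^223 mod 893 = 173. x_0 is neither 1 nor 892, so continue squaring. x_1 = 173^2 mod 893 = 460. Reached i = s−1 = 1 without hitting −1: 3 is a Miller–Rabin witness and 893 is composite.
Base 7: x_0 = 7^223 mod 893 = 444. x_0 is neither 1 nor 892, so continue squaring. x_1 = 444^2 mod 893 = 676. Reached i = s−1 = 1 without hitting −1: 7 is a Miller–Rabin witness and 893 is composite.
Base 11: x_0 = 11^223 mod 893 = 467. x_0 is neither 1 nor 892, so continue squaring. x_1 = 467^2 mod 893 = 197. Reached i = s−1 = 1 without hitting −1: 11 is a Miller–Rabin witness and 893 is composite.
The smallest witness among the given bases is 3.

3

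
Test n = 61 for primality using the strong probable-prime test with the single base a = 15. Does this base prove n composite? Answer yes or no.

n − 1 = 60 = 2^2 · 15, so s = 2 and d = 15.
Repeated squaring mod 61: 15^1 ≡ 15, 15^2 ≡ 42, 15^4 ≡ 56, 15^8 ≡ 25.
15 = 8 + 4 + 2 + 1, so 15^15 ≡ 25·56·42·15 ≡ 1 (mod 61).
x_0 = 15^15 mod 61 = 1.
x_0 = 1, so 15 is not a witness.

no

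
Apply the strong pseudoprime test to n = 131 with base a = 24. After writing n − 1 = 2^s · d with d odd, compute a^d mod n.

130

n − 1 = 130 = 2^1 · 65, so s = 1 and d = 65.
24^65 mod 131 = 130.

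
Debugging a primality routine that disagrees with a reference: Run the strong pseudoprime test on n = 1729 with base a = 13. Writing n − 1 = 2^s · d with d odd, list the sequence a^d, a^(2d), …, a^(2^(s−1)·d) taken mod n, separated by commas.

1196, 533, 533, 533, 533, 533

n − 1 = 1728 = 2^6 · 27, so s = 6 and d = 27.
x_0 = 13^27 mod 1729 = 1196.
x_1 = 1196^2 mod 1729 = 533.
x_2 = 533^2 mod 1729 = 533.
x_3 = 533^2 mod 1729 = 533.
x_4 = 533^2 mod 1729 = 533.
x_5 = 533^2 mod 1729 = 533.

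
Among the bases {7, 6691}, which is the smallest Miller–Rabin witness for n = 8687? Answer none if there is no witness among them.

n − 1 = 8686 = 2^1 · 4343, so s = 1 and d = 4343.
Base 7: x_0 = 7^4343 mod 8687 = 4109. x_0 ∉ {1, 8686} and s = 1, so 7 is a Miller–Rabin witness and 8687 is composite.
Base 6691: x_0 = 6691^4343 mod 8687 = 1875. x_0 ∉ {1, 8686} and s = 1, so 6691 is a Miller–Rabin witness and 8687 is composite.
The smallest witness among the given bases is 7.

7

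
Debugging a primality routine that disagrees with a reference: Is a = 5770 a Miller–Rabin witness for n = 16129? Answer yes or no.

yes

n − 1 = 16128 = 2^8 · 63, so s = 8 and d = 63.
Repeated squaring mod 16129: 5770^1 ≡ 5770, 5770^2 ≡ 2644, 5770^4 ≡ 6879, 5770^8 ≡ 14284, 5770^16 ≡ 806, 5770^32 ≡ 4476.
63 = 32 + 16 + 8 + 4 + 2 + 1, so 5770^63 ≡ 4476·806·14284·6879·2644·5770 ≡ 14223 (mod 16129).
x_0 = 5770^63 mod 16129 = 14223.
x_0 is neither 1 nor 16128, so continue squaring.
x_1 = 14223^2 mod 16129 = 3811.
x_2 = 3811^2 mod 16129 = 7621.
x_3 = 7621^2 mod 16129 = 15241.
x_4 = 15241^2 mod 16129 = 14352.
x_5 = 14352^2 mod 16129 = 12574.
x_6 = 12574^2 mod 16129 = 9018.
x_7 = 9018^2 mod 16129 = 1906.
Reached i = s−1 = 7 without hitting −1: 5770 is a Miller–Rabin witness and 16129 is composite.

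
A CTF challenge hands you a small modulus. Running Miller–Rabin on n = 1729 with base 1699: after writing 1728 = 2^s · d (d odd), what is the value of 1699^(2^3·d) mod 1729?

1

n − 1 = 1728 = 2^6 · 27, so s = 6 and d = 27.
Repeated squaring mod 1729: 1699^1 ≡ 1699, 1699^2 ≡ 900, 1699^4 ≡ 828, 1699^8 ≡ 900, 1699^16 ≡ 828.
27 = 16 + 8 + 2 + 1, so 1699^27 ≡ 828·900·900·1699 ≡ 664 (mod 1729).
x_0 = 664.
x_1 = 664^2 mod 1729 = 1.
x_2 = 1^2 mod 1729 = 1.
x_3 = 1^2 mod 1729 = 1.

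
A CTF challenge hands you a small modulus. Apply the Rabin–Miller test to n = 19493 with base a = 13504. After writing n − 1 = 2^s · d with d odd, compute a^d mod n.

11873

n − 1 = 19492 = 2^2 · 4873, so s = 2 and d = 4873.
13504^4873 mod 19493 = 11873.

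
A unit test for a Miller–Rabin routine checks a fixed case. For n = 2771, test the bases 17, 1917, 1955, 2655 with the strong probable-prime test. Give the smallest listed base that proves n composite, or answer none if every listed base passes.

17

n − 1 = 2770 = 2^1 · 1385, so s = 1 and d = 1385.
Base 17: x_0 = 17^1385 mod 2771 = 2295. x_0 ∉ {1, 2770} and s = 1, so 17 is a Miller–Rabin witness and 2771 is composite.
Base 1917: x_0 = 1917^1385 mod 2771 = 2121. x_0 ∉ {1, 2770} and s = 1, so 1917 is a Miller–Rabin witness and 2771 is composite.
Base 1955: x_0 = 1955^1385 mod 2771 = 1955. x_0 ∉ {1, 2770} and s = 1, so 1955 is a Miller–Rabin witness and 2771 is composite.
Base 2655: x_0 = 2655^1385 mod 2771 = 218. x_0 ∉ {1, 2770} and s = 1, so 2655 is a Miller–Rabin witness and 2771 is composite.
The smallest witness among the given bases is 17.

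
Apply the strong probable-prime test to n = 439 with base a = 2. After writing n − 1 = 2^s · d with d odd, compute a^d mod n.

1

n − 1 = 438 = 2^1 · 219, so s = 1 and d = 219.
Repeated squaring mod 439: 2^1 ≡ 2, 2^2 ≡ 4, 2^4 ≡ 16, 2^8 ≡ 256, 2^16 ≡ 125, 2^32 ≡ 260, 2^64 ≡ 433, 2^128 ≡ 36.
219 = 128 + 64 + 16 + 8 + 2 + 1, so 2^219 ≡ 36·433·125·256·4·2 ≡ 1 (mod 439).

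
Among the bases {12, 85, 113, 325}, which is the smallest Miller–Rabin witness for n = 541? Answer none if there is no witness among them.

none

n − 1 = 540 = 2^2 · 135, so s = 2 and d = 135.
Base 12: x_0 = 12^135 mod 541 = 540. x_0 = 540 ≡ −1, so 12 is not a witness.
Base 85: x_0 = 85^135 mod 541 = 489. x_0 is neither 1 nor 540, so continue squaring. x_1 = 489^2 mod 541 = 540. x_1 ≡ −1, so 85 is not a witness.
Base 113: x_0 = 113^135 mod 541 = 489. x_0 is neither 1 nor 540, so continue squaring. x_1 = 489^2 mod 541 = 540. x_1 ≡ −1, so 113 is not a witness.
Base 325: x_0 = 325^135 mod 541 = 52. x_0 is neither 1 nor 540, so continue squaring. x_1 = 52^2 mod 541 = 540. x_1 ≡ −1, so 325 is not a witness.
No listed base is a witness for 541.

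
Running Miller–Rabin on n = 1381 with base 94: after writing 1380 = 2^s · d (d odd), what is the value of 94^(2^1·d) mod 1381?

n − 1 = 1380 = 2^2 · 345, so s = 2 and d = 345.
x_0 = 94^345 mod 1381 = 1015.
x_1 = 1015^2 mod 1381 = 1380.

1380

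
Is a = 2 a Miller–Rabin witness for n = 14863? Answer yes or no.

yes

n − 1 = 14862 = 2^1 · 7431, so s = 1 and d = 7431.
x_0 = 2^7431 mod 14863 = 6294.
x_0 ∉ {1, 14862} and s = 1, so 2 is a Miller–Rabin witness and 14863 is composite.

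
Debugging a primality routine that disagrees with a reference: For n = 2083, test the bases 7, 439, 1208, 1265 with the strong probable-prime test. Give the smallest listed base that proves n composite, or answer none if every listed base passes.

none

n − 1 = 2082 = 2^1 · 1041, so s = 1 and d = 1041.
Base 7: x_0 = 7^1041 mod 2083 = 2082. x_0 = 2082 ≡ −1, so 7 is not a witness.
Base 439: x_0 = 439^1041 mod 2083 = 1. x_0 = 1, so 439 is not a witness.
Base 1208: x_0 = 1208^1041 mod 2083 = 2082. x_0 = 2082 ≡ −1, so 1208 is not a witness.
Base 1265: x_0 = 1265^1041 mod 2083 = 2082. x_0 = 2082 ≡ −1, so 1265 is not a witness.
No listed base is a witness for 2083.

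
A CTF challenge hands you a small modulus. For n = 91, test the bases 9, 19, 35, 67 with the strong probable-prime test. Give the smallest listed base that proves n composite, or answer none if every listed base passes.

19

n − 1 = 90 = 2^1 · 45, so s = 1 and d = 45.
Base 9: x_0 = 9^45 mod 91 = 1. x_0 = 1, so 9 is not a witness.
Base 19: x_0 = 19^45 mod 91 = 83. x_0 ∉ {1, 90} and s = 1, so 19 is a Miller–Rabin witness and 91 is composite.
Base 35: x_0 = 35^45 mod 91 = 14. x_0 ∉ {1, 90} and s = 1, so 35 is a Miller–Rabin witness and 91 is composite.
Base 67: x_0 = 67^45 mod 91 = 57. x_0 ∉ {1, 90} and s = 1, so 67 is a Miller–Rabin witness and 91 is composite.
The smallest witness among the given bases is 19.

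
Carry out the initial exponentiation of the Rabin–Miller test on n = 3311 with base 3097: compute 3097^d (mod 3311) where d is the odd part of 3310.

1979

n − 1 = 3310 = 2^1 · 1655, so s = 1 and d = 1655.
Repeated squaring mod 3311: 3097^1 ≡ 3097, 3097^2 ≡ 2753, 3097^4 ≡ 130, 3097^8 ≡ 345, 3097^16 ≡ 3140, 3097^32 ≡ 2753, 3097^64 ≡ 130, 3097^128 ≡ 345, 3097^256 ≡ 3140, 3097^512 ≡ 2753, 3097^1024 ≡ 130.
1655 = 1024 + 512 + 64 + 32 + 16 + 4 + 2 + 1, so 3097^1655 ≡ 130·2753·130·2753·3140·130·2753·3097 ≡ 1979 (mod 3311).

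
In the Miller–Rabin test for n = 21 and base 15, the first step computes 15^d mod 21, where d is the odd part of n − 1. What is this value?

n − 1 = 20 = 2^2 · 5, so s = 2 and d = 5.
15^5 mod 21 = 15.

15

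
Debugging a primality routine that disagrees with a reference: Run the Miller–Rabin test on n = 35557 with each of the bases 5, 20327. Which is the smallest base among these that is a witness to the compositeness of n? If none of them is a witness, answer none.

5

n − 1 = 35556 = 2^2 · 8889, so s = 2 and d = 8889.
Base 5: x_0 = 5^8889 mod 35557 = 7038. x_0 is neither 1 nor 35556, so continue squaring. x_1 = 7038^2 mod 35557 = 2543. Reached i = s−1 = 1 without hitting −1: 5 is a Miller–Rabin witness and 35557 is composite.
Base 20327: x_0 = 20327^8889 mod 35557 = 32887. x_0 is neither 1 nor 35556, so continue squaring. x_1 = 32887^2 mod 35557 = 17500. Reached i = s−1 = 1 without hitting −1: 20327 is a Miller–Rabin witness and 35557 is composite.
The smallest witness among the given bases is 5.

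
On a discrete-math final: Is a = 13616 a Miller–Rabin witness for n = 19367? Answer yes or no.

n − 1 = 19366 = 2^1 · 9683, so s = 1 and d = 9683.
x_0 = 13616^9683 mod 19367 = 778.
x_0 ∉ {1, 19366} and s = 1, so 13616 is a Miller–Rabin witness and 19367 is composite.

yes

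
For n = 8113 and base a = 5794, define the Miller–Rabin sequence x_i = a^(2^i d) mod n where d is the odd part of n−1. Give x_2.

n − 1 = 8112 = 2^4 · 507, so s = 4 and d = 507.
x_0 = 5794^507 mod 8113 = 8112.
x_1 = 8112^2 mod 8113 = 1.
x_2 = 1^2 mod 8113 = 1.

1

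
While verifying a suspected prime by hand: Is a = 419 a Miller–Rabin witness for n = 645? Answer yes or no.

no

n − 1 = 644 = 2^2 · 161, so s = 2 and d = 161.
x_0 = 419^161 mod 645 = 644.
x_0 = 644 ≡ −1, so 419 is not a witness.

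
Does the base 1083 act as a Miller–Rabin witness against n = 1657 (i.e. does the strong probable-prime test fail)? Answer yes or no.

n − 1 = 1656 = 2^3 · 207, so s = 3 and d = 207.
x_0 = 1083^207 mod 1657 = 1656.
x_0 = 1656 ≡ −1, so 1083 is not a witness.

no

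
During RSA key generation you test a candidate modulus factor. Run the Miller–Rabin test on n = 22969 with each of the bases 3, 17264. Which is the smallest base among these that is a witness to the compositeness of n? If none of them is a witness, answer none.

n − 1 = 22968 = 2^3 · 2871, so s = 3 and d = 2871.
Base 3: x_0 = 3^2871 mod 22969 = 20062. x_0 is neither 1 nor 22968, so continue squaring. x_1 = 20062^2 mod 22969 = 21026. x_2 = 21026^2 mod 22969 = 8333. Reached i = s−1 = 2 without hitting −1: 3 is a Miller–Rabin witness and 22969 is composite.
Base 17264: x_0 = 17264^2871 mod 22969 = 21805. x_0 is neither 1 nor 22968, so continue squaring. x_1 = 21805^2 mod 22969 = 22694. x_2 = 22694^2 mod 22969 = 6718. Reached i = s−1 = 2 without hitting −1: 17264 is a Miller–Rabin witness and 22969 is composite.
The smallest witness among the given bases is 3.

3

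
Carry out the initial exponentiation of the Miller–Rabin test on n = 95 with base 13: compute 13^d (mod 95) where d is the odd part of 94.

n − 1 = 94 = 2^1 · 47, so s = 1 and d = 47.
By repeated squaring, 13^47 ≡ 2 (mod 95).

2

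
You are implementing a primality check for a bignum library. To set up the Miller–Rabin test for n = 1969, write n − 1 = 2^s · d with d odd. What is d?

123

Halving: 1968 → 984 → 492 → 246 → 123; 123 is odd.
So 1968 = 2^4 · 123.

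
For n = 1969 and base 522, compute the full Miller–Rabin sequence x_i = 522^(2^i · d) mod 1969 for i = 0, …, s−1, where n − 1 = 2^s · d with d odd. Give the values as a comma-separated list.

1566, 951, 630, 1131

n − 1 = 1968 = 2^4 · 123, so s = 4 and d = 123.
x_0 = 522^123 mod 1969 = 1566.
x_1 = 1566^2 mod 1969 = 951.
x_2 = 951^2 mod 1969 = 630.
x_3 = 630^2 mod 1969 = 1131.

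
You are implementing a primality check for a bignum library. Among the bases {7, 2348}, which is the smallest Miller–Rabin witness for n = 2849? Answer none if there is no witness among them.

n − 1 = 2848 = 2^5 · 89, so s = 5 and d = 89.
Base 7: x_0 = 7^89 mod 2849 = 756. x_0 is neither 1 nor 2848, so continue squaring. x_1 = 756^2 mod 2849 = 1736. x_2 = 1736^2 mod 2849 = 2303. x_3 = 2303^2 mod 2849 = 1820. x_4 = 1820^2 mod 2849 = 1862. Reached i = s−1 = 4 without hitting −1: 7 is a Miller–Rabin witness and 2849 is composite.
Base 2348: x_0 = 2348^89 mod 2849 = 383. x_0 is neither 1 nor 2848, so continue squaring. x_1 = 383^2 mod 2849 = 1390. x_2 = 1390^2 mod 2849 = 478. x_3 = 478^2 mod 2849 = 564. x_4 = 564^2 mod 2849 = 1857. Reached i = s−1 = 4 without hitting −1: 2348 is a Miller–Rabin witness and 2849 is composite.
The smallest witness among the given bases is 7.

7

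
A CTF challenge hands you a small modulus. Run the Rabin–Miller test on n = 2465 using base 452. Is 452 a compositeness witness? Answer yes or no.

n − 1 = 2464 = 2^5 · 77, so s = 5 and d = 77.
By repeated squaring, 452^77 ≡ 742 (mod 2465).
x_0 = 452^77 mod 2465 = 742.
x_0 is neither 1 nor 2464, so continue squaring.
x_1 = 742^2 mod 2465 = 869.
x_2 = 869^2 mod 2465 = 871.
x_3 = 871^2 mod 2465 = 1886.
x_4 = 1886^2 mod 2465 = 1.
x_4 = 1 but x_3 ≠ ±1, a nontrivial square root of 1 — 452 is a witness and 2465 is composite.

yes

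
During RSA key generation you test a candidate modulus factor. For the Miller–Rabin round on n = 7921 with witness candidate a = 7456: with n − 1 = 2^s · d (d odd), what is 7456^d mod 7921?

n − 1 = 7920 = 2^4 · 495, so s = 4 and d = 495.
7456^495 mod 7921 = 4840.

4840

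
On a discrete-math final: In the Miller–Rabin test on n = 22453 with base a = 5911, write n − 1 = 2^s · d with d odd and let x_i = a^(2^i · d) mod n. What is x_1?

n − 1 = 22452 = 2^2 · 5613, so s = 2 and d = 5613.
x_0 = 5911^5613 mod 22453 = 1.
x_1 = 1^2 mod 22453 = 1.

1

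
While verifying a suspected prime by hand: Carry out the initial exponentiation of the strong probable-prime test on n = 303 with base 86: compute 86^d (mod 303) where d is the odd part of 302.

116

n − 1 = 302 = 2^1 · 151, so s = 1 and d = 151.
By repeated squaring, 86^151 ≡ 116 (mod 303).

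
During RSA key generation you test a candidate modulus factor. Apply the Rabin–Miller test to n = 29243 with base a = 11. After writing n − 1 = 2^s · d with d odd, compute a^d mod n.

29242

n − 1 = 29242 = 2^1 · 14621, so s = 1 and d = 14621.
11^14621 mod 29243 = 29242.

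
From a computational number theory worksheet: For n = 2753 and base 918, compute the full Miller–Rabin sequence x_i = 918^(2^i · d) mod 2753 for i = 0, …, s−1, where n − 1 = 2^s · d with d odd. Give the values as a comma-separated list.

2530, 175, 342, 1338, 794, 2752

n − 1 = 2752 = 2^6 · 43, so s = 6 and d = 43.
x_0 = 918^43 mod 2753 = 2530.
x_1 = 2530^2 mod 2753 = 175.
x_2 = 175^2 mod 2753 = 342.
x_3 = 342^2 mod 2753 = 1338.
x_4 = 1338^2 mod 2753 = 794.
x_5 = 794^2 mod 2753 = 2752.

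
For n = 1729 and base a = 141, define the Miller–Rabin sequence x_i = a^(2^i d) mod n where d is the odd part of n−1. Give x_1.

1065

n − 1 = 1728 = 2^6 · 27, so s = 6 and d = 27.
Repeated squaring mod 1729: 141^1 ≡ 141, 141^2 ≡ 862, 141^4 ≡ 1303, 141^8 ≡ 1660, 141^16 ≡ 1303.
27 = 16 + 8 + 2 + 1, so 141^27 ≡ 1303·1660·862·141 ≡ 512 (mod 1729).
x_0 = 512.
x_1 = 512^2 mod 1729 = 1065.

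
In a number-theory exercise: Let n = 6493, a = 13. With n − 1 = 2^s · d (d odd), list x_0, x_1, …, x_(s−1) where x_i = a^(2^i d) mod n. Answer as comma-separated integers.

3198, 729

n − 1 = 6492 = 2^2 · 1623, so s = 2 and d = 1623.
x_0 = 13^1623 mod 6493 = 3198.
x_1 = 3198^2 mod 6493 = 729.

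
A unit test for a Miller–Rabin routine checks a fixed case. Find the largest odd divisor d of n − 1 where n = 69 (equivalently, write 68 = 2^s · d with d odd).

Halving: 68 → 34 → 17; 17 is odd.
So 68 = 2^2 · 17.

17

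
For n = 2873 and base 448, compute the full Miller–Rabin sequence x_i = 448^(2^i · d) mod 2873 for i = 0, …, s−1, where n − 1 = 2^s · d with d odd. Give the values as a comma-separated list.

2156, 2695, 81

n − 1 = 2872 = 2^3 · 359, so s = 3 and d = 359.
x_0 = 448^359 mod 2873 = 2156.
x_1 = 2156^2 mod 2873 = 2695.
x_2 = 2695^2 mod 2873 = 81.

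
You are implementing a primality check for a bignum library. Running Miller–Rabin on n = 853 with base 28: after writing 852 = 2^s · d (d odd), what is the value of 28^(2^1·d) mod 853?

852

n − 1 = 852 = 2^2 · 213, so s = 2 and d = 213.
Repeated squaring mod 853: 28^1 ≡ 28, 28^2 ≡ 784, 28^4 ≡ 496, 28^8 ≡ 352, 28^16 ≡ 219, 28^32 ≡ 193, 28^64 ≡ 570, 28^128 ≡ 760.
213 = 128 + 64 + 16 + 4 + 1, so 28^213 ≡ 760·570·219·496·28 ≡ 333 (mod 853).
x_0 = 333.
x_1 = 333^2 mod 853 = 852.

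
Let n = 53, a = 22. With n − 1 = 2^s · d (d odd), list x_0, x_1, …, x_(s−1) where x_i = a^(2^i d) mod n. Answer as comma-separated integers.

n − 1 = 52 = 2^2 · 13, so s = 2 and d = 13.
x_0 = 22^13 mod 53 = 23.
x_1 = 23^2 mod 53 = 52.

23, 52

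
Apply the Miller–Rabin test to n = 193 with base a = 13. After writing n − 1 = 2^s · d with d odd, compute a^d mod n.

n − 1 = 192 = 2^6 · 3, so s = 6 and d = 3.
13^3 mod 193 = 74.

74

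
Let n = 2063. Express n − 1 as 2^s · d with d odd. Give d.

1031

Halving: 2062 → 1031; 1031 is odd.
So 2062 = 2^1 · 1031.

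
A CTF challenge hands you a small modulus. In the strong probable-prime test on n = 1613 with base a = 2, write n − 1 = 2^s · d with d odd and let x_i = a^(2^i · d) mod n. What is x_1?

1612

n − 1 = 1612 = 2^2 · 403, so s = 2 and d = 403.
Repeated squaring mod 1613: 2^1 ≡ 2, 2^2 ≡ 4, 2^4 ≡ 16, 2^8 ≡ 256, 2^16 ≡ 1016, 2^32 ≡ 1549, 2^64 ≡ 870, 2^128 ≡ 403, 2^256 ≡ 1109.
403 = 256 + 128 + 16 + 2 + 1, so 2^403 ≡ 1109·403·1016·4·2 ≡ 1486 (mod 1613).
x_0 = 1486.
x_1 = 1486^2 mod 1613 = 1612.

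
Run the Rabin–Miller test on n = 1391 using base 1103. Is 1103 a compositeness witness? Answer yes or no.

yes

n − 1 = 1390 = 2^1 · 695, so s = 1 and d = 695.
x_0 = 1103^695 mod 1391 = 760.
x_0 ∉ {1, 1390} and s = 1, so 1103 is a Miller–Rabin witness and 1391 is composite.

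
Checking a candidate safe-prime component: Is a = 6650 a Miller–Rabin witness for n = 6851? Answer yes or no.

n − 1 = 6850 = 2^1 · 3425, so s = 1 and d = 3425.
x_0 = 6650^3425 mod 6851 = 4899.
x_0 ∉ {1, 6850} and s = 1, so 6650 is a Miller–Rabin witness and 6851 is composite.

yes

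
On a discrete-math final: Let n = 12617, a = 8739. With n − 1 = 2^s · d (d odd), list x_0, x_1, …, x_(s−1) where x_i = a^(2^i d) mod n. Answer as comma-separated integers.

n − 1 = 12616 = 2^3 · 1577, so s = 3 and d = 1577.
x_0 = 8739^1577 mod 12617 = 12037.
x_1 = 12037^2 mod 12617 = 8358.
x_2 = 8358^2 mod 12617 = 8452.

12037, 8358, 8452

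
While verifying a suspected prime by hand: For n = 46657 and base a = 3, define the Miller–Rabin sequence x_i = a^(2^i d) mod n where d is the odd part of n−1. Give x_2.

n − 1 = 46656 = 2^6 · 729, so s = 6 and d = 729.
x_0 = 3^729 mod 46657 = 19683.
x_1 = 19683^2 mod 46657 = 27418.
x_2 = 27418^2 mod 46657 = 9140.

9140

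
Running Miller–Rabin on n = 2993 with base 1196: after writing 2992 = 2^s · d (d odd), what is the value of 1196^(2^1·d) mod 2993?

n − 1 = 2992 = 2^4 · 187, so s = 4 and d = 187.
x_0 = 1196^187 mod 2993 = 2033.
x_1 = 2033^2 mod 2993 = 2749.

2749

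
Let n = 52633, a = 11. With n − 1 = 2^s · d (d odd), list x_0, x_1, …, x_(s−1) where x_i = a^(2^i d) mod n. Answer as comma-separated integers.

n − 1 = 52632 = 2^3 · 6579, so s = 3 and d = 6579.
x_0 = 11^6579 mod 52633 = 15758.
x_1 = 15758^2 mod 52633 = 44703.
x_2 = 44703^2 mod 52633 = 41098.

15758, 44703, 41098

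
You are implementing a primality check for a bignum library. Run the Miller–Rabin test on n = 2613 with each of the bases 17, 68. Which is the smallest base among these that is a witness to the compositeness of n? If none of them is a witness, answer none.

17

n − 1 = 2612 = 2^2 · 653, so s = 2 and d = 653.
Base 17: x_0 = 17^653 mod 2613 = 1778. x_0 is neither 1 nor 2612, so continue squaring. x_1 = 1778^2 mod 2613 = 2167. Reached i = s−1 = 1 without hitting −1: 17 is a Miller–Rabin witness and 2613 is composite.
Base 68: x_0 = 68^653 mod 2613 = 269. x_0 is neither 1 nor 2612, so continue squaring. x_1 = 269^2 mod 2613 = 1810. Reached i = s−1 = 1 without hitting −1: 68 is a Miller–Rabin witness and 2613 is composite.
The smallest witness among the given bases is 17.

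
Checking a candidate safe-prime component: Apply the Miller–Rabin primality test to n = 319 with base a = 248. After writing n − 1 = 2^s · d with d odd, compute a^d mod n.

255

n − 1 = 318 = 2^1 · 159, so s = 1 and d = 159.
248^159 mod 319 = 255.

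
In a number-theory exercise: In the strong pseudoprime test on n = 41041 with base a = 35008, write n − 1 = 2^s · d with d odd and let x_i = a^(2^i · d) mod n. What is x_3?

n − 1 = 41040 = 2^4 · 2565, so s = 4 and d = 2565.
x_0 = 35008^2565 mod 41041 = 7435.
x_1 = 7435^2 mod 41041 = 38039.
x_2 = 38039^2 mod 41041 = 24025.
x_3 = 24025^2 mod 41041 = 1.

1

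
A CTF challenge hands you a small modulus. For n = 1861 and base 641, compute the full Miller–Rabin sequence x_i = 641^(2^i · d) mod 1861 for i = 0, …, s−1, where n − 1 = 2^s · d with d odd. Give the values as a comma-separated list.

61, 1860

n − 1 = 1860 = 2^2 · 465, so s = 2 and d = 465.
x_0 = 641^465 mod 1861 = 61.
x_1 = 61^2 mod 1861 = 1860.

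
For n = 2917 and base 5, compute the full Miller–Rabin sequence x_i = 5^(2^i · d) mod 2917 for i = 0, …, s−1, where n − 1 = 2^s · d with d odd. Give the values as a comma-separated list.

2863, 2916

n − 1 = 2916 = 2^2 · 729, so s = 2 and d = 729.
x_0 = 5^729 mod 2917 = 2863.
x_1 = 2863^2 mod 2917 = 2916.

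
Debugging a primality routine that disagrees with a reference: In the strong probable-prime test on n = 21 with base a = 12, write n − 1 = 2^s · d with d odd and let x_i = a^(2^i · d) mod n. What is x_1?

n − 1 = 20 = 2^2 · 5, so s = 2 and d = 5.
x_0 = 12^5 mod 21 = 3.
x_1 = 3^2 mod 21 = 9.

9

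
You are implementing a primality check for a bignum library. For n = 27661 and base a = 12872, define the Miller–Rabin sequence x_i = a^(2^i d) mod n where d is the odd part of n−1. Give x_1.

10053

n − 1 = 27660 = 2^2 · 6915, so s = 2 and d = 6915.
x_0 = 12872^6915 mod 27661 = 22760.
x_1 = 22760^2 mod 27661 = 10053.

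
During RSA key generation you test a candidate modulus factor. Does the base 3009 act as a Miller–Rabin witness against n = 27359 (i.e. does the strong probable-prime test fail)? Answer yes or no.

yes

n − 1 = 27358 = 2^1 · 13679, so s = 1 and d = 13679.
By repeated squaring, 3009^13679 ≡ 8867 (mod 27359).
x_0 = 3009^13679 mod 27359 = 8867.
x_0 ∉ {1, 27358} and s = 1, so 3009 is a Miller–Rabin witness and 27359 is composite.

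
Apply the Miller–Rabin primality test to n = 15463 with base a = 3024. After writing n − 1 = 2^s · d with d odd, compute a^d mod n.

n − 1 = 15462 = 2^1 · 7731, so s = 1 and d = 7731.
3024^7731 mod 15463 = 665.

665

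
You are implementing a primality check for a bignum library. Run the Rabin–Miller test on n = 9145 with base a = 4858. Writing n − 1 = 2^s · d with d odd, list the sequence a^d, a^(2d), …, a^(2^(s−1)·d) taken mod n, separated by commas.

1317, 6084, 5241

n − 1 = 9144 = 2^3 · 1143, so s = 3 and d = 1143.
x_0 = 4858^1143 mod 9145 = 1317.
x_1 = 1317^2 mod 9145 = 6084.
x_2 = 6084^2 mod 9145 = 5241.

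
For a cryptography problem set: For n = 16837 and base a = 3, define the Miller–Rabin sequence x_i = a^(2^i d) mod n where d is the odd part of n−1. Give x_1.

6656

n − 1 = 16836 = 2^2 · 4209, so s = 2 and d = 4209.
x_0 = 3^4209 mod 16837 = 14443.
x_1 = 14443^2 mod 16837 = 6656.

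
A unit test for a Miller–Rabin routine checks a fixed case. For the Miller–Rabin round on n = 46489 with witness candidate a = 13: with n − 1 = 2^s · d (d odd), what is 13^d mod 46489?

33854

n − 1 = 46488 = 2^3 · 5811, so s = 3 and d = 5811.
13^5811 mod 46489 = 33854.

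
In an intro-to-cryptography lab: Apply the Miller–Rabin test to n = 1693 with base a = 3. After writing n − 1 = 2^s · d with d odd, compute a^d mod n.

n − 1 = 1692 = 2^2 · 423, so s = 2 and d = 423.
3^423 mod 1693 = 1692.

1692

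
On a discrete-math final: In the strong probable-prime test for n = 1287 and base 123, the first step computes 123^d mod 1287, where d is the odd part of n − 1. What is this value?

657

n − 1 = 1286 = 2^1 · 643, so s = 1 and d = 643.
123^643 mod 1287 = 657.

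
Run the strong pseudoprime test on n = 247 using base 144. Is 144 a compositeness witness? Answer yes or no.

no

n − 1 = 246 = 2^1 · 123, so s = 1 and d = 123.
Repeated squaring mod 247: 144^1 ≡ 144, 144^2 ≡ 235, 144^4 ≡ 144, 144^8 ≡ 235, 144^16 ≡ 144, 144^32 ≡ 235, 144^64 ≡ 144.
123 = 64 + 32 + 16 + 8 + 2 + 1, so 144^123 ≡ 144·235·144·235·235·144 ≡ 1 (mod 247).
x_0 = 144^123 mod 247 = 1.
x_0 = 1, so 144 is not a witness.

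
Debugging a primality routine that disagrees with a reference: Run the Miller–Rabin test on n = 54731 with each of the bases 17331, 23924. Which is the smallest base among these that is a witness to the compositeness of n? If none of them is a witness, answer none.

n − 1 = 54730 = 2^1 · 27365, so s = 1 and d = 27365.
Base 17331: x_0 = 17331^27365 mod 54731 = 25561. x_0 ∉ {1, 54730} and s = 1, so 17331 is a Miller–Rabin witness and 54731 is composite.
Base 23924: x_0 = 23924^27365 mod 54731 = 42162. x_0 ∉ {1, 54730} and s = 1, so 23924 is a Miller–Rabin witness and 54731 is composite.
The smallest witness among the given bases is 17331.

17331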